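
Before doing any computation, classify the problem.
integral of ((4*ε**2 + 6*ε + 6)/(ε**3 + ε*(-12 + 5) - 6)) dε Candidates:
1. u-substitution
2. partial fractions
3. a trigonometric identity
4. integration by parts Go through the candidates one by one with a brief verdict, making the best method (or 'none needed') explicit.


Best approach: partial fractions — each factor of (ε**3 + ε*(-12 + 5) - 6) owns one elementary piece of the integrand — separate them and integrate piecewise.
- u-substitution: no subexpression of the integrand pairs with its own derivative as a factor — individual terms may offer their own substitutions, but any change of variable covering the whole integral would have to be constructed from outside the expression.
- partial fractions: a fit — the right tool for this form.
- a trigonometric identity — with no trigonometric functions present, identity rewriting has no target.
- integration by parts: no split into a nonconstant polynomial times one of the standard kernels — exp, sine, or cosine of a linear argument, or a logarithm — applies here.


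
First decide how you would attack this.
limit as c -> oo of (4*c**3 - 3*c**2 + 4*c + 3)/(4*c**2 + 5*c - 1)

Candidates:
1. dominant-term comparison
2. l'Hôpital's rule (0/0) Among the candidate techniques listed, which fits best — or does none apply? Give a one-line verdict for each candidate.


Technique: dominant-term comparison — divide by the highest power of c present: lower-order terms vanish and the dominant ratio remains.
- dominant-term comparison: yes — fits the structure here.
- l'Hôpital's rule (0/0) — viewed as a single quotient this runs to ∞/∞, not the 0/0 clash this candidate addresses; an at-infinity variant of the rule would resolve it, but comparing leading growth reads the answer without differentiating.


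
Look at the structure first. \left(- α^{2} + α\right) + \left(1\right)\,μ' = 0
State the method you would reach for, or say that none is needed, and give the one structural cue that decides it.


Best approach: no special technique — the slope is a pure function of α; integrate both sides and be done.


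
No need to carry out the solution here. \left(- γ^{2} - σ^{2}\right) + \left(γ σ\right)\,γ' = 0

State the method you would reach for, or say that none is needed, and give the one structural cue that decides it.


Technique: the homogeneous substitution — the slope's numerator and denominator have matching total degree, so it depends only on γ/σ and the ratio substitution collapses it. A Bernoulli rewrite works here as the equation stands — the homogeneous substitution is the more immediate reading.


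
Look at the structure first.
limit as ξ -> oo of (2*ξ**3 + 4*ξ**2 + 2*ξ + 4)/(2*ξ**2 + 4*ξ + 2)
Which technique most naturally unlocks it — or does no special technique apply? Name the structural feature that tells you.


Diagnosis: dominant-term comparison — as ξ grows, only the highest-degree terms matter — compare leading terms and read the limit off. Differentiating the expression as a single quotient would eventually settle it as well; matching dominant growth settles it immediately.


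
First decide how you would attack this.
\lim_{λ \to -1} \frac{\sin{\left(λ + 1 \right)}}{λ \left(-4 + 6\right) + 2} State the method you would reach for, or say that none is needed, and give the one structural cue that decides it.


Method: l'Hôpital's rule (0/0) — numerator and denominator both vanish at -1 — a genuine 0/0 form, which is exactly when l'Hôpital applies. A first-order expansion at the point is an equally standard path; the rule packages it.


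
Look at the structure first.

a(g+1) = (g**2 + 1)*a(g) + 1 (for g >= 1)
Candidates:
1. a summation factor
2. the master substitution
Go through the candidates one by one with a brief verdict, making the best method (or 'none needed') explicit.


Diagnosis: a summation factor — one step of memory with a weight g**2 + 1 that changes as the index grows — the summation-factor construction is built for this.
- a summation factor — applicable, and directly so.
- the master substitution: this is shift-type recursion, outside the divide-and-conquer template.


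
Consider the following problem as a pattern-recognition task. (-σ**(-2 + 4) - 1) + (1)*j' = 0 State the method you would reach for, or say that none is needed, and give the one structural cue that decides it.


Diagnosis: no special technique — solved for the derivative, j never appears on the right — this is a direct integration in σ, not a differential-equations problem at heart.


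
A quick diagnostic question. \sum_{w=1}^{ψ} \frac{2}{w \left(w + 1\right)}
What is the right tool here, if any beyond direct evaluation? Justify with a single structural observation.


Best approach: telescoping — the denominator's roots in \frac{2}{w \left(w + 1\right)} sit an integer apart: decomposition produces a self-cancelling chain.


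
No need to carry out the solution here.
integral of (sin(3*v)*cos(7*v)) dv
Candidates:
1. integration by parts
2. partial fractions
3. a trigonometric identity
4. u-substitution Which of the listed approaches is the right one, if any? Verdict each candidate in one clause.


Technique: a trigonometric identity — sin(3*v)*cos(7*v) is a beat pattern — rewrite the product as a sum of single-frequency waves before integrating.
- integration by parts — not the natural route: no polynomial-kernel product appears — a recursive parts reduction of the trigonometric product exists, but the identity rewrite is direct.
- partial fractions — the expression is not a ratio of polynomials that decomposes further.
- a trigonometric identity: applicable, and directly so.
- u-substitution — no subexpression of the integrand pairs with its own derivative as a factor — individual terms may offer their own substitutions, but any change of variable covering the whole integral would have to be constructed from outside the expression.


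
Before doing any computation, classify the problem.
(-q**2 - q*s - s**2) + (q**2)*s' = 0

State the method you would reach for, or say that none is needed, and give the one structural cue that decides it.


Best approach: the homogeneous substitution — the slope's numerator and denominator share total degree; set v = s/q and the equation drops to separable form.


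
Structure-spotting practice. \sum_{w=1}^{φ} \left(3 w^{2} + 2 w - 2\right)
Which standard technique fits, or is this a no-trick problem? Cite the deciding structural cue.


Best approach: no special technique — with only polynomial terms in w present, the classical sum-of-powers identities are all you need.


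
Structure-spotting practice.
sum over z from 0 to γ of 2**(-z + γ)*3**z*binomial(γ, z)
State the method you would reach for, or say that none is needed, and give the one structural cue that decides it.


Best approach: the binomial theorem — the binomial coefficients weight matched powers of 3 and 2, which is exactly the expansion of a binomial power.


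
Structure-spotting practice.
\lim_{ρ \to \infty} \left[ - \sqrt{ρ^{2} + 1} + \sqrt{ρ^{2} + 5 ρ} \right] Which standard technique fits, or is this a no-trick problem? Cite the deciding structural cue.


Best approach: conjugate multiplication — \sqrt{ρ^{2} + 5 ρ} and \sqrt{ρ^{2} + 1} both blow up, but their difference is tame once the conjugate rationalizes it.


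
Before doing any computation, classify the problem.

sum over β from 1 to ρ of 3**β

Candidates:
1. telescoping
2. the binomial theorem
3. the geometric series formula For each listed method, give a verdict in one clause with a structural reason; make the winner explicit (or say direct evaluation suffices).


Technique: the geometric series formula — each summand is the previous one scaled by 3; that constant multiplier is itself the geometric structure.
- telescoping: the summand is not presented as a shifted difference — a telescoping rewrite may exist, but the displayed structure does not offer one.
- the binomial theorem — there is no pair of bases whose matched powers would reassemble into a single binomial power.
- the geometric series formula: yes, a natural case for it.


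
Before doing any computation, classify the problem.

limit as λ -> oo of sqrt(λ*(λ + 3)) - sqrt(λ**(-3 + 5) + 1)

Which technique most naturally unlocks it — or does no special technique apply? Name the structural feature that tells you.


Best approach: conjugate multiplication — two divergent pieces with a minus sign between them and a radical in the mix: rationalize sqrt(λ*(λ + 3)) - sqrt(λ**(-3 + 5) + 1) before any limit law applies.


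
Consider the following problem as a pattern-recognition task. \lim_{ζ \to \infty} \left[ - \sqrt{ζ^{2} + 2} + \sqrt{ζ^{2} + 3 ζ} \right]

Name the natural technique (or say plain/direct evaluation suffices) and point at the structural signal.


Diagnosis: conjugate multiplication — divergence minus divergence hides a finite answer — expose it by pairing \sqrt{ζ^{2} + 3 ζ} - \sqrt{ζ^{2} + 2} with its conjugate.


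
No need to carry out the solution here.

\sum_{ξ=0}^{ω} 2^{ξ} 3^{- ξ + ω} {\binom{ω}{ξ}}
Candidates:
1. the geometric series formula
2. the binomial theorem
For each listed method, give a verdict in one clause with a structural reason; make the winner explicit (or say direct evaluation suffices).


Verdict: the binomial theorem — {\binom{ω}{ξ}} weighting matched powers of 2 and 3 is the expanded form of (2 + 3)^ω — fold it back up.
- the geometric series formula — no single multiplier carries one term to the next throughout the sum.
- the binomial theorem — applies; the problem has the shape this method handles.


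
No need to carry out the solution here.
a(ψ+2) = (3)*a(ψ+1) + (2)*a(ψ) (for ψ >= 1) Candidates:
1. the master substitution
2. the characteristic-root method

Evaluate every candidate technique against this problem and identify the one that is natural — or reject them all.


Diagnosis: the characteristic-root method — try a geometric ansatz r^ψ: constant coefficients turn the recurrence into one polynomial equation in r.
- the master substitution: with no divided-index recursive call, reindexing by powers of a base buys nothing.
- the characteristic-root method — yes, a natural case for it.


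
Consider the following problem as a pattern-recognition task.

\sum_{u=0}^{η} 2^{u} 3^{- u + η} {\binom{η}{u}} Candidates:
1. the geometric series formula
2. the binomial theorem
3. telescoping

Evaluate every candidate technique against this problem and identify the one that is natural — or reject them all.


Technique: the binomial theorem — the binomial coefficients weight matched powers of 2 and 3, which is exactly the expansion of a binomial power.
- the geometric series formula: the term-to-term ratio drifts with the index — the one thing the geometric formula cannot absorb.
- the binomial theorem — applicable, and directly so.
- telescoping — as presented, consecutive terms share no shifted copy to cancel against — no rewrite is on display to change that.


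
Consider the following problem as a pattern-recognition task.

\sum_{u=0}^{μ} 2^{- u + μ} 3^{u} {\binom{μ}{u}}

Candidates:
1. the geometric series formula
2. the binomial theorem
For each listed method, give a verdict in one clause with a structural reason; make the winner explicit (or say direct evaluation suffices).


Method: the binomial theorem — terms weighting {\binom{μ}{u}} against matched powers of 3 and 2 reassemble into (3 + 2)^μ by the binomial theorem.
- the geometric series formula — there is no constant term-to-term ratio.
- the binomial theorem — yes, a natural case for it.


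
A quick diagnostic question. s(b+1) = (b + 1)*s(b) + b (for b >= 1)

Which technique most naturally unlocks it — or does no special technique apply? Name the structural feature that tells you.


Verdict: a summation factor — first-order linear but the coefficient b + 1 moves with the index — divide by the cumulative product and telescope.


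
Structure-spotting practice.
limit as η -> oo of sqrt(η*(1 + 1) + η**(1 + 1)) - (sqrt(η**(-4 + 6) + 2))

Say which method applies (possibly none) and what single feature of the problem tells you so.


Best approach: conjugate multiplication — divergence minus divergence hides a finite answer — expose it by pairing sqrt(η*(1 + 1) + η**(1 + 1)) - sqrt(η**(-4 + 6) + 2) with its conjugate.


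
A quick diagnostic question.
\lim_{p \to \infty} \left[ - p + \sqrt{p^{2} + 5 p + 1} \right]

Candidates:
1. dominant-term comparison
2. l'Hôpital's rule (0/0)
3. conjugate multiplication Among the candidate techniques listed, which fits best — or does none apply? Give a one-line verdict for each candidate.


Method: conjugate multiplication — an infinity-minus-infinity difference with a surviving radical — multiply by the conjugate to cancel the divergence.
- dominant-term comparison — this is not a rational comparison of growth rates at infinity.
- l'Hôpital's rule (0/0): substitution produces ∞ − ∞ rather than a vanishing quotient; the rule needs a 0/0 ratio to act on.
- conjugate multiplication — yes, a natural case for it.


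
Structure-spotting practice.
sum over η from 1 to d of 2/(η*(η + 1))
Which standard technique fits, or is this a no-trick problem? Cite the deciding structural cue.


Verdict: telescoping — after splitting 2/(η*(η + 1)) into partial fractions, the pieces are shifted copies of one function and cancel telescopically.


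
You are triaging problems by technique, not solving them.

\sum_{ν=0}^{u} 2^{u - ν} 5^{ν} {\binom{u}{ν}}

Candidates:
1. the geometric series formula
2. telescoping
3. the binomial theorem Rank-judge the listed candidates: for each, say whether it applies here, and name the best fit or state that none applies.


Diagnosis: the binomial theorem — the binomial coefficients weight matched powers of 5 and 2, which is exactly the expansion of a binomial power.
- the geometric series formula — there is no constant term-to-term ratio.
- telescoping: computed from the summand as displayed, the partial sums build up without the pairwise collapse telescoping exploits.
- the binomial theorem — applies; the problem has the shape this method handles.


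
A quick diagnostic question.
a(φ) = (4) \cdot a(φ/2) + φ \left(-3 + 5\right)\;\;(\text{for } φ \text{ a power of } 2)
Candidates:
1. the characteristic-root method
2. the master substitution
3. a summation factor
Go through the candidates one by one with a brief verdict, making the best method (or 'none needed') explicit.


Technique: the master substitution — treat m = log base 2 of φ as the new clock: one recursion step advances m by one while φ scales by 2.
- the characteristic-root method: the recursion divides its index rather than shifting it — outside the constant-shift family the root method covers.
- the master substitution — applies; the problem has the shape this method handles.
- a summation factor — a divided-index call is outside the fixed-shift first-order family a summation factor normalizes.


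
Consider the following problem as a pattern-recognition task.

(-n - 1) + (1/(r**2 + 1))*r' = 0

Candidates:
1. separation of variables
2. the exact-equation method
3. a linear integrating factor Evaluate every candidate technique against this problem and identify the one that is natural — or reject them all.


Best approach: separation of variables — separating collects all r-dependence with the derivative and leaves all n-dependence opposite: variables separate.
- separation of variables: yes, a natural case for it.
- the exact-equation method — with no real cross-dependence between the variables, the exact-equation machinery is a detour rather than the natural reading.
- a linear integrating factor: the unknown enters nonlinearly (through a power, a denominator, or a transcendental function), which the linear integrating-factor recipe cannot absorb as-is — any repair would come from a preliminary substitution, not the factor.


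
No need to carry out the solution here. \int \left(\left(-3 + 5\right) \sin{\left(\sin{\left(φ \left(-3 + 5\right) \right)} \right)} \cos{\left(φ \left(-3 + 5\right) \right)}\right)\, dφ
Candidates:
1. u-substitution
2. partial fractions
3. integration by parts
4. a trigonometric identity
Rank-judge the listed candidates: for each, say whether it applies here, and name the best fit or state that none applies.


Technique: u-substitution — everything non-trivial happens through the inner expression \sin{\left(φ \left(-3 + 5\right) \right)}, and its derivative accounts for the remaining factor up to a constant, so set u = \sin{\left(φ \left(-3 + 5\right) \right)}.
- u-substitution — applies; the problem has the shape this method handles.
- partial fractions — the expression is not a ratio of polynomials that decomposes further.
- integration by parts — the integrand does not split as a nonconstant polynomial times an exp, sine, cosine of a linear argument, or logarithm — no polynomial-kernel parts product to differentiate one side of.
- a trigonometric identity — no even trigonometric power and no product of distinct frequencies to rewrite.


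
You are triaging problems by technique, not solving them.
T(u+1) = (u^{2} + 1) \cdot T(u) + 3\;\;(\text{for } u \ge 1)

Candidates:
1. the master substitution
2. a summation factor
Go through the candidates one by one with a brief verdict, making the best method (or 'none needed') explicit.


Diagnosis: a summation factor — with the index-dependent coefficient u^{2} + 1, dividing by the cumulative product turns the left side into a pure difference.
- the master substitution — no fixed divisor shrinks the index between calls.
- a summation factor — applies; the problem has the shape this method handles.


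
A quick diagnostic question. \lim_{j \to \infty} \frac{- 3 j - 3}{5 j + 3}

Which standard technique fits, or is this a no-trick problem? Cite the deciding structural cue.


Verdict: dominant-term comparison — as j grows, only the highest-degree terms matter — compare leading terms and read the limit off. As a single quotient, the ∞/∞ shape would yield to repeated differentiation as well — the growth comparison gets there in one look.


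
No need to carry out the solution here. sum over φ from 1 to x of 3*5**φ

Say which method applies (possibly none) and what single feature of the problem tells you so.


Verdict: the geometric series formula — check a ratio of consecutive terms: it is 5, independent of the index, so the geometric formula closes the sum.


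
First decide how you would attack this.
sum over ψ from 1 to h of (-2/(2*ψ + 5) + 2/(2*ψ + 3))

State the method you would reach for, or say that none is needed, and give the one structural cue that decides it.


Method: telescoping — the summand is 2/(2*ψ + 3) minus the same expression shifted by one, so consecutive terms cancel in pairs.


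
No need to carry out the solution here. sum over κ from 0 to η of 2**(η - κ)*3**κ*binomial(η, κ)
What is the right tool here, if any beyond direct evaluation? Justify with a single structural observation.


Best approach: the binomial theorem — binomial coefficients against complementary powers of 3 and 2: recognize the binomial expansion and resum.


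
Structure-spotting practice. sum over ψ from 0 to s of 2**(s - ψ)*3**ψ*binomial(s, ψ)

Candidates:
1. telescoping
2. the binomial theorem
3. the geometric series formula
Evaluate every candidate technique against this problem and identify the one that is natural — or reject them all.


Technique: the binomial theorem — the binomial coefficients weight matched powers of 3 and 2, which is exactly the expansion of a binomial power.
- telescoping — neither a shifted-difference shape nor integer-spaced poles are present.
- the binomial theorem: yes, a natural case for it.
- the geometric series formula — the ratio of consecutive terms depends on the index.


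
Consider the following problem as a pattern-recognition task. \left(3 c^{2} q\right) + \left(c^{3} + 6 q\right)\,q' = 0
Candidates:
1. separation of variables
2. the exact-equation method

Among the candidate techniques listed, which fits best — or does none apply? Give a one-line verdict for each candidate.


Diagnosis: the exact-equation method — d/dq of 3 c^{2} q equals d/dc of c^{3} + 6 q: the form is a total differential of one potential — integrate it exactly.
- separation of variables: no division isolates the independent variable from the unknown.
- the exact-equation method — a fit — the right tool for this form.


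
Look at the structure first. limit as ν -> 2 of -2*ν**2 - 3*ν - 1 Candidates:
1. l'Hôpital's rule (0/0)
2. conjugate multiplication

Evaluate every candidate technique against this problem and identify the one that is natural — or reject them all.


Best approach: no special technique — nothing blocks direct substitution at 2: plug in and finish.
- l'Hôpital's rule (0/0): substituting the point gives a finite value outright — there is no indeterminate clash to repair.
- conjugate multiplication — the conjugate move applies to radical differences, which this is not.


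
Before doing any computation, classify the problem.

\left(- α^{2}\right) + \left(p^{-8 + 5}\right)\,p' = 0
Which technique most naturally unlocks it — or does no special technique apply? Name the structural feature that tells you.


Technique: separation of variables — all dependence on the two variables factors apart, the defining separable shape. The cross-partial test also passes here (vacuously, each side single-variable); the potential-function route would work, separation is simply more immediate.


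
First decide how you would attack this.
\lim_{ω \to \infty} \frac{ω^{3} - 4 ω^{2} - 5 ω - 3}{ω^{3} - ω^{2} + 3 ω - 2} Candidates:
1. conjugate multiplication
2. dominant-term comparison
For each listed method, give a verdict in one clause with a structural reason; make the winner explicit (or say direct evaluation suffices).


Technique: dominant-term comparison — growth-rate triage: the leading powers of ω decide the limit, everything else is noise.
- conjugate multiplication: there are no radicals in tension whose conjugate would simplify matters.
- dominant-term comparison: applies; the problem has the shape this method handles.


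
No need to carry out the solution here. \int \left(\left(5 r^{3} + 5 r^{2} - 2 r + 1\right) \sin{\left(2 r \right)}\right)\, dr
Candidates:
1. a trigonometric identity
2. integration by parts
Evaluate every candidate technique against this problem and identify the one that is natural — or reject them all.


Technique: integration by parts — 5 r^{3} + 5 r^{2} - 2 r + 1 dies after finitely many derivatives while \sin{\left(2 r \right)} cycles under integration — the tabular/parts setup.
- a trigonometric identity — no identity rewrites this into an easier trigonometric form.
- integration by parts: yes — fits the structure here.


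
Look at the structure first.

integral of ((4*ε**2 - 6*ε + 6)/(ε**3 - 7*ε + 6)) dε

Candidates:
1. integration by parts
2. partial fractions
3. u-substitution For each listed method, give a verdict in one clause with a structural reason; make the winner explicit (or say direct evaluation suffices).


Diagnosis: partial fractions — break ε**3 - 7*ε + 6 into its roots and the integral splits into logarithm-sized bites.
- integration by parts: the integrand does not split as a nonconstant polynomial times an exp, sine, cosine of a linear argument, or logarithm — no polynomial-kernel parts product to differentiate one side of.
- partial fractions — applicable, and directly so.
- u-substitution: no subexpression of the integrand pairs with its own derivative as a factor — individual terms may offer their own substitutions, but any change of variable covering the whole integral would have to be constructed from outside the expression.


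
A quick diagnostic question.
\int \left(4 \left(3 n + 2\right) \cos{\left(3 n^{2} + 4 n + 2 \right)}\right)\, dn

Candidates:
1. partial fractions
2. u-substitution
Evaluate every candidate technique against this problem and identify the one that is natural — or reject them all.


Best approach: u-substitution — viewed as a product, the integrand is a composition evaluated at 3 n^{2} + 4 n + 2 times (a constant multiple of) that inner expression's derivative, so u = 3 n^{2} + 4 n + 2 makes it elementary.
- partial fractions: there is no rational-function structure to decompose.
- u-substitution: yes — fits the structure here.


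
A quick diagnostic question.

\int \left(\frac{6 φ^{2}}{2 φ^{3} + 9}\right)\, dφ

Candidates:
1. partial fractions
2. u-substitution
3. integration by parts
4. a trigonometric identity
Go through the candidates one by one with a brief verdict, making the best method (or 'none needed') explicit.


Best approach: u-substitution — collected, the integrand has one factor that is, up to a constant, the derivative of an inner expression the rest depends on — substitute for that inner expression.
- partial fractions: the denominator is irreducible over the rationals — no rational-coefficient split into simpler fractions exists.
- u-substitution — applies; the problem has the shape this method handles.
- integration by parts: there is no nonconstant-polynomial-times-kernel split with an exp, sine, cosine (degree-1 argument), or logarithm partner.
- a trigonometric identity — no sine or cosine appears, so there is nothing for a trigonometric identity to act on.


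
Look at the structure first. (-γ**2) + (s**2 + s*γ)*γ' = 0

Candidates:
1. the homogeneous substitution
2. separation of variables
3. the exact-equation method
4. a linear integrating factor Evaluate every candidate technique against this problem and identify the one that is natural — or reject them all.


Diagnosis: the homogeneous substitution — the slope is degree-zero homogeneous: the ratio substitution v = γ/s collapses it. A Bernoulli substitution after rearrangement (possibly exchanging dependent and independent variable) is a fair alternative; the homogeneous route works on the equation as it stands.
- the homogeneous substitution — yes — fits the structure here.
- separation of variables: the two dependences do not factor apart.
- the exact-equation method: no potential function has this form as its differential, as written.
- a linear integrating factor — the unknown enters nonlinearly (through a power, a denominator, or a transcendental function), which the linear integrating-factor recipe cannot absorb as-is — any repair would come from a preliminary substitution, not the factor.


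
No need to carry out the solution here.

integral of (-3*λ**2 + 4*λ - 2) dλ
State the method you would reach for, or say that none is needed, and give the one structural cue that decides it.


Diagnosis: no special technique — nothing composite, nothing rational, nothing trigonometric — each constant-multiple power of λ integrates by the power rule alone.


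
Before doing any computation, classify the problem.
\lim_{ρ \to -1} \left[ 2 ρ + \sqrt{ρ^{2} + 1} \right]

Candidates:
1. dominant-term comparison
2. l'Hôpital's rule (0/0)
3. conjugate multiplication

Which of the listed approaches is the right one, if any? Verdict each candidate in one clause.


Technique: no special technique — no zero denominators, no indeterminate clash at -1 — substitute and read off the value.
- dominant-term comparison — leading-power comparison does not apply to this form.
- l'Hôpital's rule (0/0): substituting the point produces a determinate value, not a 0 over 0 clash.
- conjugate multiplication — there are no radicals in tension whose conjugate would simplify matters.


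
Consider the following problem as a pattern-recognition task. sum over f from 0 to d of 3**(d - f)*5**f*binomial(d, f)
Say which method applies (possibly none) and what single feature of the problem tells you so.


Method: the binomial theorem — binomial coefficients against complementary powers of 5 and 3: recognize the binomial expansion and resum.


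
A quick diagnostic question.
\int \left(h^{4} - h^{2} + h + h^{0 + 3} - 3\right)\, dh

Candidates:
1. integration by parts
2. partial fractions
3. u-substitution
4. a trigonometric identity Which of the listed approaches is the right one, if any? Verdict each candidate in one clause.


Technique: no special technique — the integrand is a sum of constant multiples of powers of h — integrate term by term.
- integration by parts — parts would only shuffle a directly integrable integrand.
- partial fractions: the expression is not a ratio of polynomials that decomposes further.
- u-substitution: any workable substitution here is cosmetic — the integrand is already in directly integrable form.
- a trigonometric identity — there is no trigonometric structure at all — the integrand carries no sine or cosine to rewrite.


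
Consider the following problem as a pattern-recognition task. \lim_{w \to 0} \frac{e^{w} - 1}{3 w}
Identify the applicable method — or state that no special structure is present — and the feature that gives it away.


Method: l'Hôpital's rule (0/0) — the 0/0 form at 0 is the signature situation for l'Hôpital's rule. One could equally expand both pieces locally and compare leading terms; the rule does that in one stroke.


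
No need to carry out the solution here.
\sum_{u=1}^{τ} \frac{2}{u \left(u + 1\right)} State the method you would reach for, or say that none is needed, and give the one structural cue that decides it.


Diagnosis: telescoping — split \frac{2}{u \left(u + 1\right)} by partial fractions and the pieces are one function at shifted arguments — interior terms cancel.


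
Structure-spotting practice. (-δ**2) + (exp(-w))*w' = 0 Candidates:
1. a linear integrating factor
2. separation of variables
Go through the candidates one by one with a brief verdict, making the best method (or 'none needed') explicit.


Verdict: separation of variables — solved for the derivative, the right side splits multiplicatively into a function of each variable alone — divide and integrate each side.
- a linear integrating factor: the unknown enters nonlinearly (through a power, a denominator, or a transcendental function), which the linear integrating-factor recipe cannot absorb as-is — any repair would come from a preliminary substitution, not the factor.
- separation of variables — applies; the problem has the shape this method handles.


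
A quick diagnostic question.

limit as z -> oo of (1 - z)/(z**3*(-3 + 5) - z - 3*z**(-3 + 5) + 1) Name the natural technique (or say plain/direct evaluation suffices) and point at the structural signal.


Diagnosis: dominant-term comparison — as z grows, only the highest-degree terms matter — compare leading terms and read the limit off. Differentiating the expression as a single quotient would eventually settle it as well; matching dominant growth settles it immediately.


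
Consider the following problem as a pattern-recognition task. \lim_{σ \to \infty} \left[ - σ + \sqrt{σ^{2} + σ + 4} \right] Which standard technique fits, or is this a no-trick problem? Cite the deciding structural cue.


Best approach: conjugate multiplication — an infinity-minus-infinity difference with a surviving radical — multiply by the conjugate to cancel the divergence.


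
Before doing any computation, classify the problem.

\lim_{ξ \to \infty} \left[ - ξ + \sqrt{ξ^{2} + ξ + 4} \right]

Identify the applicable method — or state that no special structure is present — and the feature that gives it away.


Technique: conjugate multiplication — this difference gives up after one conjugate multiplication — the radical structure cancels against its conjugate.


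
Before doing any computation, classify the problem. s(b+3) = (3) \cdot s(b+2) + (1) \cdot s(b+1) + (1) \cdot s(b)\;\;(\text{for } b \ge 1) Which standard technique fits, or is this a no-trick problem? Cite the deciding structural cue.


Best approach: the characteristic-root method — try a geometric ansatz r^b: constant coefficients turn the recurrence into one polynomial equation in r.


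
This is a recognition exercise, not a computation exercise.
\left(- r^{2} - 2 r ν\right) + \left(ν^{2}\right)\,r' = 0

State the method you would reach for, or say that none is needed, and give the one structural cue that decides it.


Verdict: the homogeneous substitution — the slope's numerator and denominator have matching total degree, so it depends only on r/ν and the ratio substitution collapses it. A Bernoulli rewrite works here as the equation stands — the homogeneous substitution is the more immediate reading.


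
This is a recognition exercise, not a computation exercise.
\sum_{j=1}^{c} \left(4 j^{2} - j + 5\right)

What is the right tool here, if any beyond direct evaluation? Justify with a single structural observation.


Diagnosis: no special technique — the sum is polynomial through and through; closed forms for each power of j finish it directly.


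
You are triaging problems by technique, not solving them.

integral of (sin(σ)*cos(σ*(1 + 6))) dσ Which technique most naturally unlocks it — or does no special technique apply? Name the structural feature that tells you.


Technique: a trigonometric identity — two sinusoids at different rates multiply in sin(σ)*cos(σ*(1 + 6)); the product-to-sum identity uncouples them.


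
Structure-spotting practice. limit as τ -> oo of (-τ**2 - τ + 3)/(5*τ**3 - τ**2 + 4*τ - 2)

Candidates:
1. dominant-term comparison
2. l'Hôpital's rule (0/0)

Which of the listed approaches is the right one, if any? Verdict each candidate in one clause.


Verdict: dominant-term comparison — growth-rate triage: the leading powers of τ decide the limit, everything else is noise.
- dominant-term comparison: applies; the problem has the shape this method handles.
- l'Hôpital's rule (0/0) — viewed as a single quotient this runs to ∞/∞, not the 0/0 clash this candidate addresses; an at-infinity variant of the rule would resolve it, but comparing leading growth reads the answer without differentiating.


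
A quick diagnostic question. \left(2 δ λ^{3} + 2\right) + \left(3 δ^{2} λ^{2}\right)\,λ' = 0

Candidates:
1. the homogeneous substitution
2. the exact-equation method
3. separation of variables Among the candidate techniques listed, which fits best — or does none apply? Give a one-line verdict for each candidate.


Verdict: the exact-equation method — the mixed-partials test passes for 2 δ λ^{3} + 2 and 3 δ^{2} λ^{2}, so a potential function exists as presented.
- the homogeneous substitution — the slope changes under joint rescaling, failing the degree-zero test.
- the exact-equation method: yes, a natural case for it.
- separation of variables: the two dependences do not factor apart.


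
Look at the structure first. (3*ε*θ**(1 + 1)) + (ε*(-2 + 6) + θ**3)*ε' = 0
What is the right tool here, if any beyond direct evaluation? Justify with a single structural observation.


Diagnosis: the exact-equation method — equality of cross partials is the green light — assemble the potential function term by term.


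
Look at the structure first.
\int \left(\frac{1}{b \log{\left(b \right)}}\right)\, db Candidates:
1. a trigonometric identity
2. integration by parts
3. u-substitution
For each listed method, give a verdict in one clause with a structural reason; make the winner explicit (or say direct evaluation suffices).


Method: u-substitution — viewed as a product, the integrand is a composition evaluated at \log{\left(b \right)} times (a constant multiple of) that inner expression's derivative, so u = \log{\left(b \right)} makes it elementary.
- a trigonometric identity — with no trigonometric functions present, identity rewriting has no target.
- integration by parts: the nonconstant-polynomial-times-standard-kernel pattern (an exp, sine, cosine, or logarithm partner) is absent.
- u-substitution: yes, a natural case for it.


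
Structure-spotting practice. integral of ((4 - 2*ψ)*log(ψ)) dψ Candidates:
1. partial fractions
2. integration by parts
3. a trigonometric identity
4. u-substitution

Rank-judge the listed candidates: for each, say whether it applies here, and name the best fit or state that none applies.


Diagnosis: integration by parts — a polynomial next to log(ψ): integrate the polynomial, differentiate the log, and the integral simplifies in one pass.
- partial fractions: there is no rational-function structure to decompose.
- integration by parts: a fit — the right tool for this form.
- a trigonometric identity — no sine or cosine appears, so there is nothing for a trigonometric identity to act on.
- u-substitution: no subexpression of the integrand serves as a whole-integral substitution inner — individual terms may offer their own, but none carries its derivative as a factor of the full integrand; a working change of variable would have to be constructed from outside the expression.


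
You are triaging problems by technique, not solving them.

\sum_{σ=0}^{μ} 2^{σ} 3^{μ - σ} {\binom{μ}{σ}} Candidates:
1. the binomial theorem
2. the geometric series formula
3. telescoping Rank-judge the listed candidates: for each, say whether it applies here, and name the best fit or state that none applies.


Technique: the binomial theorem — terms weighting {\binom{μ}{σ}} against matched powers of 2 and 3 reassemble into (2 + 3)^μ by the binomial theorem.
- the binomial theorem — applies; the problem has the shape this method handles.
- the geometric series formula — consecutive terms are not related by a fixed multiplier.
- telescoping — the terms as presented offer no neighboring cancellation — a telescoping rewrite may exist, but the displayed structure does not hand one over.


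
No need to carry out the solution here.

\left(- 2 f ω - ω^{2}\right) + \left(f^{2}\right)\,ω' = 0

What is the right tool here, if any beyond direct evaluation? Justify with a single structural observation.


Verdict: the homogeneous substitution — the slope is degree-zero homogeneous: the ratio substitution v = ω/f collapses it. This doubles as a Bernoulli equation in the unknown as written; the homogeneous route needs no setup at all.


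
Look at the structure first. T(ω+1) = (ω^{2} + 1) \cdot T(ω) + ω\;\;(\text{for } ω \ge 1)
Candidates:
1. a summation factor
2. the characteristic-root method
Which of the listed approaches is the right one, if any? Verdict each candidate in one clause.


Diagnosis: a summation factor — one step of memory with a weight ω^{2} + 1 that changes as the index grows — the summation-factor construction is built for this.
- a summation factor: a fit — the right tool for this form.
- the characteristic-root method — the coefficients vary with the index, breaking the constant-coefficient structure the method needs.


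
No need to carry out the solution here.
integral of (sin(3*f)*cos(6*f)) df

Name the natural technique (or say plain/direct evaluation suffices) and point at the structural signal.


Diagnosis: a trigonometric identity — the product sin(3*f)*cos(6*f) converts to a sum of single-frequency sinusoids via the product-to-sum identity.


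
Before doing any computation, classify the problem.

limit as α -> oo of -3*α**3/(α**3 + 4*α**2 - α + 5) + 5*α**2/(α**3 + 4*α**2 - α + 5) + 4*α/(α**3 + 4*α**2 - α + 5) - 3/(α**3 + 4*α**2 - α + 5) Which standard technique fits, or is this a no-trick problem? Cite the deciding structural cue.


Verdict: dominant-term comparison — divide by the highest power of α present: lower-order terms vanish and the dominant ratio remains. Differentiating the expression as a single quotient would eventually settle it as well; matching dominant growth settles it immediately.
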